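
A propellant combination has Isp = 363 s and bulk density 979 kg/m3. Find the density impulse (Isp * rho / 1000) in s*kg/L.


rho*Isp = 363 * 979 / 1000 = 355 s*kg/L

355 s*kg/L


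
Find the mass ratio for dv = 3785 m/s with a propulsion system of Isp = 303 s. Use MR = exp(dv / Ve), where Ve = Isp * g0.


Ve = 303 * 9.81 = 2972.43 m/s
MR = exp(3785 / 2972.43) = 3.573

3.573


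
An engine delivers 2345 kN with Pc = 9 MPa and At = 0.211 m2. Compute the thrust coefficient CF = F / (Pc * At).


CF = 2345000 / (9e6 * 0.211) = 1.23

1.23


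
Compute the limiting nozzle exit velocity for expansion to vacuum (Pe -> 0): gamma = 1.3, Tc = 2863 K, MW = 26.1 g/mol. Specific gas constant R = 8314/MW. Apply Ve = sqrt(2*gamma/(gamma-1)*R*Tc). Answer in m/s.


R = 8314 / 26.1 = 318.54 J/(kg.K)
Ve = sqrt(2 * 1.3 / (1.3 - 1) * 318.54 * 2863) = 2811 m/s

2811 m/s


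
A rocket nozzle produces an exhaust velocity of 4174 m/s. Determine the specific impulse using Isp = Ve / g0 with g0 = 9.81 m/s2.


Isp = Ve / g0 = 4174 / 9.81 = 425.5 s

425.5 s


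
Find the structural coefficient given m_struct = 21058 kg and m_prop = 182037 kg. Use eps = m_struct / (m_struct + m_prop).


eps = 21058 / (21058 + 182037) = 0.1037

0.1037


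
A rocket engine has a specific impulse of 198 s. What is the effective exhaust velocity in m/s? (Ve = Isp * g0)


Ve = Isp * g0 = 198 * 9.81 = 1942.4 m/s

1942.4 m/s


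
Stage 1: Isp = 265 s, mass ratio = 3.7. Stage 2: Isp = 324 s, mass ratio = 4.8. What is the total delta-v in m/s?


dV1 = 265 * 9.81 * ln(3.7) = 3401.2 m/s
dV2 = 324 * 9.81 * ln(4.8) = 4985.8 m/s
Total dV = 3401.2 + 4985.8 = 8387.0 m/s ~ 8387 m/s

8387 m/s


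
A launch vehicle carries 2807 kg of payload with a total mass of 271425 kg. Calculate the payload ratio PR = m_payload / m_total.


PR = 2807 / 271425 = 0.0103

0.0103


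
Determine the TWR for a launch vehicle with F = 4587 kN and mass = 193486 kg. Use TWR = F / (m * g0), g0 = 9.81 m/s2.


TWR = 4587000 / (193486 * 9.81) = 2.42

2.42


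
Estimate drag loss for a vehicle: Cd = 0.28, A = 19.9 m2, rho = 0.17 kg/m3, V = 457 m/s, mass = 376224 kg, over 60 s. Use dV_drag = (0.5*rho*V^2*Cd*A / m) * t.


D = 0.5 * 0.17 * 457^2 * 0.28 * 19.9 = 98915.06 N
a = 98915.06 / 376224 = 0.2629 m/s2
dV = 0.2629 * 60 = 15.8 m/s

15.8 m/s


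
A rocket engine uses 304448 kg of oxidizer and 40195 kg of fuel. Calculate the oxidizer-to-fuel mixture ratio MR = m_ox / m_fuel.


MR = 304448 / 40195 = 7.57

7.57


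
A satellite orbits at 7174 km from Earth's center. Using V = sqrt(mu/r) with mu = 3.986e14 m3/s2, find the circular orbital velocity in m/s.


V = sqrt(3.986e14 / 7174000) = 7454 m/s

7454 m/s


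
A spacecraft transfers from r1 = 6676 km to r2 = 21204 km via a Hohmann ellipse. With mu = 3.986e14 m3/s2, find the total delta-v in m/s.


V1 = sqrt(mu/r1) = 7726.99 m/s
dV1 = V1*(sqrt(2*r2/(r1+r2)) - 1) = 1802.9 m/s
V2 = sqrt(mu/r2) = 4335.71 m/s
dV2 = V2*(1 - sqrt(2*r1/(r1+r2))) = 1335.25 m/s
Total dV = 3138 m/s

3138 m/s


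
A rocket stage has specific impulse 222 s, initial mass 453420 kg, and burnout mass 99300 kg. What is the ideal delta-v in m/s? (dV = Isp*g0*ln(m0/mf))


Ve = 222 * 9.81 = 2177.82 m/s
dV = 2177.82 * ln(453420/99300) = 3307 m/s

3307 m/s


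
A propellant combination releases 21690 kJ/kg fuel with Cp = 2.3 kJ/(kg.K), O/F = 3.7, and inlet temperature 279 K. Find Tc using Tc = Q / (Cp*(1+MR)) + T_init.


Tc = 21690 / (2.3 * (1 + 3.7)) + 279 = 2285 K

2285 K


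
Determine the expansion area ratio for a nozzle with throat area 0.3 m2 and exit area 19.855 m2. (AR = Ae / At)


AR = 19.855 / 0.3 = 66.2

66.2


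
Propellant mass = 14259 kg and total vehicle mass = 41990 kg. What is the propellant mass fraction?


PMF = 14259 / 41990 = 0.34

0.34


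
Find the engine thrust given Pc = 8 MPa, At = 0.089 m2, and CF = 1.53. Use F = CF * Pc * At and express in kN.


F = 1.53 * 8e6 * 0.089 = 1.0894e+06 N = 1089.4 kN

1089.4 kN


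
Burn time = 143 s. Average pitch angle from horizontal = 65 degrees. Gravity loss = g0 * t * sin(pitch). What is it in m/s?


GL = 9.81 * 143 * sin(65 deg) = 1271 m/s

1271 m/s


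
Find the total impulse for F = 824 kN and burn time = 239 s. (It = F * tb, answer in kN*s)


It = 824 * 239 = 196936 kN*s

196936 kN*s


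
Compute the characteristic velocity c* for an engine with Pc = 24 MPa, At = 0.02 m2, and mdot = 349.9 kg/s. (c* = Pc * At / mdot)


c* = 24e6 * 0.02 / 349.9 = 1372 m/s

1372 m/s


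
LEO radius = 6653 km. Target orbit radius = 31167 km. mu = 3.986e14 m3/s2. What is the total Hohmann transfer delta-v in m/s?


V1 = sqrt(mu/r1) = 7740.34 m/s
dV1 = V1*(sqrt(2*r2/(r1+r2)) - 1) = 2196.81 m/s
V2 = sqrt(mu/r2) = 3576.19 m/s
dV2 = V2*(1 - sqrt(2*r1/(r1+r2))) = 1454.98 m/s
Total dV = 3652 m/s

3652 m/s


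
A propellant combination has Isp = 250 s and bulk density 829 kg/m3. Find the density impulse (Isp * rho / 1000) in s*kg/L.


rho*Isp = 250 * 829 / 1000 = 207 s*kg/L

207 s*kg/L


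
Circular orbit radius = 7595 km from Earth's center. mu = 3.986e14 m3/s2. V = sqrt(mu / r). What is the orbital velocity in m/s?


V = sqrt(3.986e14 / 7595000) = 7244 m/s

7244 m/s


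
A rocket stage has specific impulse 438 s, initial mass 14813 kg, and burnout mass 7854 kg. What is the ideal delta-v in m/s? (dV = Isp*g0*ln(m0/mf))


Ve = 438 * 9.81 = 4296.78 m/s
dV = 4296.78 * ln(14813/7854) = 2726 m/s

2726 m/s


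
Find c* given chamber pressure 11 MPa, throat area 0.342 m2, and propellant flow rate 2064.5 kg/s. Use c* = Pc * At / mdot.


c* = 11e6 * 0.342 / 2064.5 = 1822 m/s

1822 m/s


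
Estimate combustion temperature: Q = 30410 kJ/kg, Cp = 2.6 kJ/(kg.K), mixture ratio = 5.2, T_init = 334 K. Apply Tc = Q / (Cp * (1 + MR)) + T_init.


Tc = 30410 / (2.6 * (1 + 5.2)) + 334 = 2220 K

2220 K


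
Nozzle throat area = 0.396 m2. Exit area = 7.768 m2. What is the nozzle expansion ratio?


AR = 7.768 / 0.396 = 19.6

19.6


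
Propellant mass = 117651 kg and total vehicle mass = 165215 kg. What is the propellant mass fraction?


PMF = 117651 / 165215 = 0.712

0.712


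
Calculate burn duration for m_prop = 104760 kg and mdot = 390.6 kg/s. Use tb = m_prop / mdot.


tb = 104760 / 390.6 = 268.2 s

268.2 s


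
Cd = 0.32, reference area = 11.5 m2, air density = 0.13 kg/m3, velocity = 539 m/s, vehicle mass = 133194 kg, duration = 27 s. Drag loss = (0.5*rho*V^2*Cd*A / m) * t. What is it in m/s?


D = 0.5 * 0.13 * 539^2 * 0.32 * 11.5 = 69492.62 N
a = 69492.62 / 133194 = 0.5217 m/s2
dV = 0.5217 * 27 = 14.1 m/s

14.1 m/s


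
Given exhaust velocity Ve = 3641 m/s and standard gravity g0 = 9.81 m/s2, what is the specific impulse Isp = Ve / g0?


Isp = Ve / g0 = 3641 / 9.81 = 371.2 s

371.2 s


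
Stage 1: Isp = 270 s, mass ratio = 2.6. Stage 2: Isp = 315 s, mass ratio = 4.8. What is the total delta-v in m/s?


dV1 = 270 * 9.81 * ln(2.6) = 2530.9 m/s
dV2 = 315 * 9.81 * ln(4.8) = 4847.3 m/s
Total dV = 2530.9 + 4847.3 = 7378.2 m/s ~ 7378 m/s

7378 m/s


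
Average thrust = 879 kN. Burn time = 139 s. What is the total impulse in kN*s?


It = 879 * 139 = 122181 kN*s

122181 kN*s


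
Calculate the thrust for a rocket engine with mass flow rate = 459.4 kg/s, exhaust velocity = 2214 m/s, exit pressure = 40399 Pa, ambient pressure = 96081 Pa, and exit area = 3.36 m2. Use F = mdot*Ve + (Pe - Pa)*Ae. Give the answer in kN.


F = 459.4 * 2214 + (40399 - 96081) * 3.36 = 830020.0 N = 830.0 kN

830.0 kN


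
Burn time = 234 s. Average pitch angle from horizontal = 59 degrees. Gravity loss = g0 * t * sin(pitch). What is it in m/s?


GL = 9.81 * 234 * sin(59 deg) = 1968 m/s

1968 m/s


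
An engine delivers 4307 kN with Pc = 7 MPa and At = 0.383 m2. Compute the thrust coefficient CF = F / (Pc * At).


CF = 4307000 / (7e6 * 0.383) = 1.61

1.61


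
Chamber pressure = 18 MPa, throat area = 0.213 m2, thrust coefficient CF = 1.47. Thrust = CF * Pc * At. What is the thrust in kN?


F = 1.47 * 18e6 * 0.213 = 5.6360e+06 N = 5636.0 kN

5636.0 kN


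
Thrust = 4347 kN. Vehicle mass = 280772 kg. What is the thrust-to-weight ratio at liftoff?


TWR = 4347000 / (280772 * 9.81) = 1.58

1.58


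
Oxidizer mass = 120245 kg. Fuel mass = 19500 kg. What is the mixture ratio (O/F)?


MR = 120245 / 19500 = 6.17

6.17


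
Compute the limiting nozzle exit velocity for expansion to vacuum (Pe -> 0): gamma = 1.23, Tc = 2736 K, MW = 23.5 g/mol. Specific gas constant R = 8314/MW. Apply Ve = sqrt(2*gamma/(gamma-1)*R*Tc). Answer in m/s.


R = 8314 / 23.5 = 353.79 J/(kg.K)
Ve = sqrt(2 * 1.23 / (1.23 - 1) * 353.79 * 2736) = 3218 m/s

3218 m/s


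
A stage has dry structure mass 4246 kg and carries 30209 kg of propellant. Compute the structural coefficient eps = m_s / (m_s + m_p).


eps = 4246 / (4246 + 30209) = 0.1232

0.1232


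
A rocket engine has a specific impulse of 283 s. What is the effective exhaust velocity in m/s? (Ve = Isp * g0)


Ve = Isp * g0 = 283 * 9.81 = 2776.2 m/s

2776.2 m/s


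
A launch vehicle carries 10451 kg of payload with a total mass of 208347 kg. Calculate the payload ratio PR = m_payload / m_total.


PR = 10451 / 208347 = 0.0502

0.0502


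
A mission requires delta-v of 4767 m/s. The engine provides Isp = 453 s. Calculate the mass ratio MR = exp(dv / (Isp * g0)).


Ve = 453 * 9.81 = 4443.93 m/s
MR = exp(4767 / 4443.93) = 2.923

2.923


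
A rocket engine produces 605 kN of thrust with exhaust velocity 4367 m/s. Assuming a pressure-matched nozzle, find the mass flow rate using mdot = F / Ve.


mdot = F / Ve = 605000 / 4367 = 138.5 kg/s

138.5 kg/s


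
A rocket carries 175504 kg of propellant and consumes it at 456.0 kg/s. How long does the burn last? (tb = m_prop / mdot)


tb = 175504 / 456.0 = 384.9 s

384.9 s


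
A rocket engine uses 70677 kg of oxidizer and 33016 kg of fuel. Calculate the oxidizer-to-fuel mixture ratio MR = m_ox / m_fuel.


MR = 70677 / 33016 = 2.14

2.14


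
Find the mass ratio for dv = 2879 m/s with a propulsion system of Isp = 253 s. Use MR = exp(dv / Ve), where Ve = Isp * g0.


Ve = 253 * 9.81 = 2481.93 m/s
MR = exp(2879 / 2481.93) = 3.19

3.19


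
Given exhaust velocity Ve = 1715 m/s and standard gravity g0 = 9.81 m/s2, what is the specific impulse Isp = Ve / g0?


Isp = Ve / g0 = 1715 / 9.81 = 174.8 s

174.8 s


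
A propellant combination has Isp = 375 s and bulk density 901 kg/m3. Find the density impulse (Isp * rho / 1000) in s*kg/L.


rho*Isp = 375 * 901 / 1000 = 338 s*kg/L

338 s*kg/L


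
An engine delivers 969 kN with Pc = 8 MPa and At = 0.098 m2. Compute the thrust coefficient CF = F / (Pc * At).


CF = 969000 / (8e6 * 0.098) = 1.24

1.24


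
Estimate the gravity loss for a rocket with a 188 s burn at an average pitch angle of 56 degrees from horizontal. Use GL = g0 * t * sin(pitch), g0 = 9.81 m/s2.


GL = 9.81 * 188 * sin(56 deg) = 1529 m/s

1529 m/s


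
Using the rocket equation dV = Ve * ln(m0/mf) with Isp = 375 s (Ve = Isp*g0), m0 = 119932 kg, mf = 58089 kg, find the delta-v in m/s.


Ve = 375 * 9.81 = 3678.75 m/s
dV = 3678.75 * ln(119932/58089) = 2667 m/s

2667 m/s


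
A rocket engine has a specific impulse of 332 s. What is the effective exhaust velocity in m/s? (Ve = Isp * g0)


Ve = Isp * g0 = 332 * 9.81 = 3256.9 m/s

3256.9 m/s


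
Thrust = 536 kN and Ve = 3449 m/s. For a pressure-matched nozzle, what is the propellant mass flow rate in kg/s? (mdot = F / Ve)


mdot = F / Ve = 536000 / 3449 = 155.4 kg/s

155.4 kg/s


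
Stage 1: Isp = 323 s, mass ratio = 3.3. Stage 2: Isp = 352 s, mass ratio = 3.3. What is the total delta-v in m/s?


dV1 = 323 * 9.81 * ln(3.3) = 3783.1 m/s
dV2 = 352 * 9.81 * ln(3.3) = 4122.8 m/s
Total dV = 3783.1 + 4122.8 = 7905.9 m/s ~ 7906 m/s

7906 m/s


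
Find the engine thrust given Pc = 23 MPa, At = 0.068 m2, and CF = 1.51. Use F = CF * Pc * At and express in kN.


F = 1.51 * 23e6 * 0.068 = 2.3616e+06 N = 2361.6 kN

2361.6 kN


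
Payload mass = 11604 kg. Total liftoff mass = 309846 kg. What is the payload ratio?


PR = 11604 / 309846 = 0.0375

0.0375


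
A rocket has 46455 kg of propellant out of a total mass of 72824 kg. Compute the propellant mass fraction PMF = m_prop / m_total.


PMF = 46455 / 72824 = 0.638

0.638


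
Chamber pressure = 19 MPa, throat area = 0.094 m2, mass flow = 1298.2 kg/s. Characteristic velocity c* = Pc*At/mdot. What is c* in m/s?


c* = 19e6 * 0.094 / 1298.2 = 1376 m/s

1376 m/s


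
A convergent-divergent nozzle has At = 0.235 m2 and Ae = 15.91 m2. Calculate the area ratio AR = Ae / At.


AR = 15.91 / 0.235 = 67.7

67.7


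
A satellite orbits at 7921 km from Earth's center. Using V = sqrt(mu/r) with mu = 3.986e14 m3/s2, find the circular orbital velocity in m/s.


V = sqrt(3.986e14 / 7921000) = 7094 m/s

7094 m/s


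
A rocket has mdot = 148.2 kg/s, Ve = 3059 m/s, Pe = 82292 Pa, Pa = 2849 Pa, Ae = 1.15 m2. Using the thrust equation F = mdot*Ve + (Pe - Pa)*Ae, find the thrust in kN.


F = 148.2 * 3059 + (82292 - 2849) * 1.15 = 544703.0 N = 544.7 kN

544.7 kN


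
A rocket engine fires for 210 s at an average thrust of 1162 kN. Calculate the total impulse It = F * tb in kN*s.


It = 1162 * 210 = 244020 kN*s

244020 kN*s


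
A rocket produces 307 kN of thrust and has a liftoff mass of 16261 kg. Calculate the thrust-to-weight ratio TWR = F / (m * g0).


TWR = 307000 / (16261 * 9.81) = 1.92

1.92


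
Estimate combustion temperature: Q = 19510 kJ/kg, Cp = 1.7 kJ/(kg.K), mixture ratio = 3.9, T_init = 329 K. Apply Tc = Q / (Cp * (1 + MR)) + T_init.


Tc = 19510 / (1.7 * (1 + 3.9)) + 329 = 2671 K

2671 K


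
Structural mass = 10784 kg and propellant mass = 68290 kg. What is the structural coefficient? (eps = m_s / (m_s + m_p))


eps = 10784 / (10784 + 68290) = 0.1364

0.1364


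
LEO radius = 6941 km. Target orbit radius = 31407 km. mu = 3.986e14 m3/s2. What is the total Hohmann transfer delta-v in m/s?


V1 = sqrt(mu/r1) = 7578.05 m/s
dV1 = V1*(sqrt(2*r2/(r1+r2)) - 1) = 2120.67 m/s
V2 = sqrt(mu/r2) = 3562.5 m/s
dV2 = V2*(1 - sqrt(2*r1/(r1+r2))) = 1419.07 m/s
Total dV = 3540 m/s

3540 m/s


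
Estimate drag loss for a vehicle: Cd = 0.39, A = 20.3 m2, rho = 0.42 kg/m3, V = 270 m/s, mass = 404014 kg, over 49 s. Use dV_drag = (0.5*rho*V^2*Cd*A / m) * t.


D = 0.5 * 0.42 * 270^2 * 0.39 * 20.3 = 121201.35 N
a = 121201.35 / 404014 = 0.3 m/s2
dV = 0.3 * 49 = 14.7 m/s

14.7 m/s


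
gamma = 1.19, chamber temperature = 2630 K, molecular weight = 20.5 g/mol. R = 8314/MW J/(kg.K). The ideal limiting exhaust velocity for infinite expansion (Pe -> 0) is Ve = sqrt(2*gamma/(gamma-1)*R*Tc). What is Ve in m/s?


R = 8314 / 20.5 = 405.56 J/(kg.K)
Ve = sqrt(2 * 1.19 / (1.19 - 1) * 405.56 * 2630) = 3655 m/s

3655 m/s


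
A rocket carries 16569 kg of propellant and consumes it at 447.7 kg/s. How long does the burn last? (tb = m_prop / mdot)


tb = 16569 / 447.7 = 37.0 s

37.0 s


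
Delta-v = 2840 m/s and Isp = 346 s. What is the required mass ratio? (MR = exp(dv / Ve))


Ve = 346 * 9.81 = 3394.26 m/s
MR = exp(2840 / 3394.26) = 2.309

2.309


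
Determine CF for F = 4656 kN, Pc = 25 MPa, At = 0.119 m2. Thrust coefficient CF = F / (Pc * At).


CF = 4656000 / (25e6 * 0.119) = 1.57

1.57


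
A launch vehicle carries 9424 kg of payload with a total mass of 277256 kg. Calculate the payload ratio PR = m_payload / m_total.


PR = 9424 / 277256 = 0.034

0.034


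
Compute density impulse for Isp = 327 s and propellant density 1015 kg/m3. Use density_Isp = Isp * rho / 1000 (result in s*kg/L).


rho*Isp = 327 * 1015 / 1000 = 332 s*kg/L

332 s*kg/L


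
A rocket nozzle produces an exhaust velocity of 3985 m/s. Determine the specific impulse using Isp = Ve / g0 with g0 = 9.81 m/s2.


Isp = Ve / g0 = 3985 / 9.81 = 406.2 s

406.2 s


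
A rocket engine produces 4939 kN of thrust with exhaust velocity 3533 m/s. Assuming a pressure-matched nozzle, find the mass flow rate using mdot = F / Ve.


mdot = F / Ve = 4939000 / 3533 = 1398.0 kg/s

1398.0 kg/s


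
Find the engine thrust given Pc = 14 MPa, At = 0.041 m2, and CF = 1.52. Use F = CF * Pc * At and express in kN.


F = 1.52 * 14e6 * 0.041 = 872480.0 N = 872.5 kN

872.5 kN


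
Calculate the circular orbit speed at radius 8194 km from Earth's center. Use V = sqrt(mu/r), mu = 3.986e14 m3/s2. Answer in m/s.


V = sqrt(3.986e14 / 8194000) = 6975 m/s

6975 m/s


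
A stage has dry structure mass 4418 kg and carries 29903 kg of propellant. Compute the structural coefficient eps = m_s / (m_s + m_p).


eps = 4418 / (4418 + 29903) = 0.1287

0.1287


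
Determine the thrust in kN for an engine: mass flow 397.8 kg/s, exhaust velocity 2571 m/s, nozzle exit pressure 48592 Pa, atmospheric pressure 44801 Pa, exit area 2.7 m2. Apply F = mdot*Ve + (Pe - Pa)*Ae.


F = 397.8 * 2571 + (48592 - 44801) * 2.7 = 1.0330e+06 N = 1033.0 kN

1033.0 kN


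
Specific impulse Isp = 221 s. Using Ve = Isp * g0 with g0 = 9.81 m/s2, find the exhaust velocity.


Ve = Isp * g0 = 221 * 9.81 = 2168.0 m/s

2168.0 m/s


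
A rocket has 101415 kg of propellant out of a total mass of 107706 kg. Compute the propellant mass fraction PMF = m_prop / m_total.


PMF = 101415 / 107706 = 0.942

0.942


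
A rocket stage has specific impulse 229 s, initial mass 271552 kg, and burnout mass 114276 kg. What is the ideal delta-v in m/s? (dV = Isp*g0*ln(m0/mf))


Ve = 229 * 9.81 = 2246.49 m/s
dV = 2246.49 * ln(271552/114276) = 1944 m/s

1944 m/s


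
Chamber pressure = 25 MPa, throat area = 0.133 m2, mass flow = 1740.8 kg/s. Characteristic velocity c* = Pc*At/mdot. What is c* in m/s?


c* = 25e6 * 0.133 / 1740.8 = 1910 m/s

1910 m/s


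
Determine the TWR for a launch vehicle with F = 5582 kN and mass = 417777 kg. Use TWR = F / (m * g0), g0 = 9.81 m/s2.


TWR = 5582000 / (417777 * 9.81) = 1.36

1.36


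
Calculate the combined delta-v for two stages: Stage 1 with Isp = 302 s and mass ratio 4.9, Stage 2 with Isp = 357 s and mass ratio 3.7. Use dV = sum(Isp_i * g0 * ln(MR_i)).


dV1 = 302 * 9.81 * ln(4.9) = 4708.3 m/s
dV2 = 357 * 9.81 * ln(3.7) = 4582.0 m/s
Total dV = 4708.3 + 4582.0 = 9290.3 m/s ~ 9290 m/s

9290 m/s


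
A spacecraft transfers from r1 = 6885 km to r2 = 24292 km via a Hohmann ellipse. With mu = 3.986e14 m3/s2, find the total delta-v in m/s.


V1 = sqrt(mu/r1) = 7608.81 m/s
dV1 = V1*(sqrt(2*r2/(r1+r2)) - 1) = 1889.5 m/s
V2 = sqrt(mu/r2) = 4050.76 m/s
dV2 = V2*(1 - sqrt(2*r1/(r1+r2))) = 1358.69 m/s
Total dV = 3248 m/s

3248 m/s


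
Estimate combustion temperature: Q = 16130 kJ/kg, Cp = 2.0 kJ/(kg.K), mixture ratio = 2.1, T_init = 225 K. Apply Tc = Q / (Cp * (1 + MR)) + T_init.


Tc = 16130 / (2.0 * (1 + 2.1)) + 225 = 2827 K

2827 K


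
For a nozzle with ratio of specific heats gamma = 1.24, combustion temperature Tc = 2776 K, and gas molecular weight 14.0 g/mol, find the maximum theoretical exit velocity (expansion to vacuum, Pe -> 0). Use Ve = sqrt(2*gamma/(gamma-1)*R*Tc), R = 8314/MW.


R = 8314 / 14.0 = 593.86 J/(kg.K)
Ve = sqrt(2 * 1.24 / (1.24 - 1) * 593.86 * 2776) = 4127 m/s

4127 m/s


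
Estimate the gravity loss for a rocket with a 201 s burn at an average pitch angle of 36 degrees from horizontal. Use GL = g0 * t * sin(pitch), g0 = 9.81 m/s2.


GL = 9.81 * 201 * sin(36 deg) = 1159 m/s

1159 m/s


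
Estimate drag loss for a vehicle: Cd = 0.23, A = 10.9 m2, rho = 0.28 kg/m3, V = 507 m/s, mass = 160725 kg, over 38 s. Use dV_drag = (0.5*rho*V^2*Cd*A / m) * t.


D = 0.5 * 0.28 * 507^2 * 0.23 * 10.9 = 90219.06 N
a = 90219.06 / 160725 = 0.5613 m/s2
dV = 0.5613 * 38 = 21.3 m/s

21.3 m/s


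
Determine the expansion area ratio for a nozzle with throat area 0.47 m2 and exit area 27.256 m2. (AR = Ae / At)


AR = 27.256 / 0.47 = 58.0

58.0


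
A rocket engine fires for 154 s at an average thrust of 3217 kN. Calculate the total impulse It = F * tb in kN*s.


It = 3217 * 154 = 495418 kN*s

495418 kN*s


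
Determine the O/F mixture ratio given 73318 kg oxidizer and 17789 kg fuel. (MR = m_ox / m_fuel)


MR = 73318 / 17789 = 4.12

4.12


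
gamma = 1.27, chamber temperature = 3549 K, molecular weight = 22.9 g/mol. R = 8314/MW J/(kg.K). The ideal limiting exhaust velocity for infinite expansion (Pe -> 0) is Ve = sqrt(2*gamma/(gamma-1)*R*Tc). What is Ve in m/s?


R = 8314 / 22.9 = 363.06 J/(kg.K)
Ve = sqrt(2 * 1.27 / (1.27 - 1) * 363.06 * 3549) = 3482 m/s

3482 m/s


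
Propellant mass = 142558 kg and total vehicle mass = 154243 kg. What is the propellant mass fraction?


PMF = 142558 / 154243 = 0.924

0.924


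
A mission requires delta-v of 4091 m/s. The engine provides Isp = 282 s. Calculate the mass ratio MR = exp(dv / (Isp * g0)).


Ve = 282 * 9.81 = 2766.42 m/s
MR = exp(4091 / 2766.42) = 4.388

4.388


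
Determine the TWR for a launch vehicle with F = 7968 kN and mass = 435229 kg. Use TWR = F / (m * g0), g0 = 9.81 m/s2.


TWR = 7968000 / (435229 * 9.81) = 1.87

1.87


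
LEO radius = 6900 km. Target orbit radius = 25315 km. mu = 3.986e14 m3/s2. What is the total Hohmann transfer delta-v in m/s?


V1 = sqrt(mu/r1) = 7600.53 m/s
dV1 = V1*(sqrt(2*r2/(r1+r2)) - 1) = 1927.84 m/s
V2 = sqrt(mu/r2) = 3968.07 m/s
dV2 = V2*(1 - sqrt(2*r1/(r1+r2))) = 1370.96 m/s
Total dV = 3299 m/s

3299 m/s


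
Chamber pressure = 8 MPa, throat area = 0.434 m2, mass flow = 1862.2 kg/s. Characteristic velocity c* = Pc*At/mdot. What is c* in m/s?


c* = 8e6 * 0.434 / 1862.2 = 1864 m/s

1864 m/s


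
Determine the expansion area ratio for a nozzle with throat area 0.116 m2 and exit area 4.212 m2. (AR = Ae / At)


AR = 4.212 / 0.116 = 36.3

36.3


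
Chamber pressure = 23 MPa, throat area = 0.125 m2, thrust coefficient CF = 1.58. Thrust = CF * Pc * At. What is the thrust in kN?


F = 1.58 * 23e6 * 0.125 = 4.5425e+06 N = 4542.5 kN

4542.5 kN


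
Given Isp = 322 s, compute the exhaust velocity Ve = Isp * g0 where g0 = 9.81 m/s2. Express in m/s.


Ve = Isp * g0 = 322 * 9.81 = 3158.8 m/s

3158.8 m/s


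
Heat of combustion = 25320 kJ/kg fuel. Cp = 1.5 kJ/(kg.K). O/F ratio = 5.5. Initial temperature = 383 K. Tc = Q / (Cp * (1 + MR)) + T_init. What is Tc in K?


Tc = 25320 / (1.5 * (1 + 5.5)) + 383 = 2980 K

2980 K


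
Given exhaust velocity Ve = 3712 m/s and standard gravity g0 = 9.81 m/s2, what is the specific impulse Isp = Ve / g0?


Isp = Ve / g0 = 3712 / 9.81 = 378.4 s

378.4 s


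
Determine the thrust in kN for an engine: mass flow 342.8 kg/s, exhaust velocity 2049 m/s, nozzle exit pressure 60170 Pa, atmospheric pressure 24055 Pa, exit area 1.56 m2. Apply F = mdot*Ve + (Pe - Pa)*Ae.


F = 342.8 * 2049 + (60170 - 24055) * 1.56 = 758737.0 N = 758.7 kN

758.7 kN


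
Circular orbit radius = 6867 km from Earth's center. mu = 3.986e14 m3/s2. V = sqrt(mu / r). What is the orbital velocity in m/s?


V = sqrt(3.986e14 / 6867000) = 7619 m/s

7619 m/s


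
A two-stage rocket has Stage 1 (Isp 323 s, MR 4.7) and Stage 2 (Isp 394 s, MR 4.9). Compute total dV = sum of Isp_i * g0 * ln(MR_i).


dV1 = 323 * 9.81 * ln(4.7) = 4903.7 m/s
dV2 = 394 * 9.81 * ln(4.9) = 6142.6 m/s
Total dV = 4903.7 + 6142.6 = 11046.3 m/s ~ 11046 m/s

11046 m/s


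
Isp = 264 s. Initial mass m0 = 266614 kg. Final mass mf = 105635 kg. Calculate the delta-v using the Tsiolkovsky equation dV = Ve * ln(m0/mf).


Ve = 264 * 9.81 = 2589.84 m/s
dV = 2589.84 * ln(266614/105635) = 2398 m/s

2398 m/s


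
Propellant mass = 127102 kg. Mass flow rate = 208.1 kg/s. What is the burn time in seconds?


tb = 127102 / 208.1 = 610.8 s

610.8 s


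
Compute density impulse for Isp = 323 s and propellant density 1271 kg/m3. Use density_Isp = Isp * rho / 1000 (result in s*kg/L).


rho*Isp = 323 * 1271 / 1000 = 411 s*kg/L

411 s*kg/L


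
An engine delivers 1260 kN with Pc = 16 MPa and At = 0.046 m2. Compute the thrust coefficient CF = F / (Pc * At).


CF = 1260000 / (16e6 * 0.046) = 1.71

1.71


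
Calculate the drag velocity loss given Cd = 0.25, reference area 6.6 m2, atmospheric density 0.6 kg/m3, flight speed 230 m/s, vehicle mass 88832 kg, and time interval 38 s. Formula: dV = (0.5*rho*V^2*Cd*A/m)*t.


D = 0.5 * 0.6 * 230^2 * 0.25 * 6.6 = 26185.5 N
a = 26185.5 / 88832 = 0.2948 m/s2
dV = 0.2948 * 38 = 11.2 m/s

11.2 m/s


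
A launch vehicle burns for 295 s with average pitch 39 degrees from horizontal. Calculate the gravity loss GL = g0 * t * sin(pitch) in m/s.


GL = 9.81 * 295 * sin(39 deg) = 1821 m/s

1821 m/s


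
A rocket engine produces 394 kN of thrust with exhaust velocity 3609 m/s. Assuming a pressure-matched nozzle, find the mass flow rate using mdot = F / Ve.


mdot = F / Ve = 394000 / 3609 = 109.2 kg/s

109.2 kg/s


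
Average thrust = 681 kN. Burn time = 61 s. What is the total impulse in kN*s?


It = 681 * 61 = 41541 kN*s

41541 kN*s


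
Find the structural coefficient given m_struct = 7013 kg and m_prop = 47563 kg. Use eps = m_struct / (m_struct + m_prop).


eps = 7013 / (7013 + 47563) = 0.1285

0.1285


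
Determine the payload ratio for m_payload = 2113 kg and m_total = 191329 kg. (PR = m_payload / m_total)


PR = 2113 / 191329 = 0.011

0.011


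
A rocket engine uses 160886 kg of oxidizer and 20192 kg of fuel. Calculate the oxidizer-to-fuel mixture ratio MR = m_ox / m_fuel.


MR = 160886 / 20192 = 7.97

7.97


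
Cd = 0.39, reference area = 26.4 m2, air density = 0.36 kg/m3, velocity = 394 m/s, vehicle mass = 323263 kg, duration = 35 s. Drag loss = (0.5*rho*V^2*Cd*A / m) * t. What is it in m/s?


D = 0.5 * 0.36 * 394^2 * 0.39 * 26.4 = 287695.77 N
a = 287695.77 / 323263 = 0.89 m/s2
dV = 0.89 * 35 = 31.1 m/s

31.1 m/s


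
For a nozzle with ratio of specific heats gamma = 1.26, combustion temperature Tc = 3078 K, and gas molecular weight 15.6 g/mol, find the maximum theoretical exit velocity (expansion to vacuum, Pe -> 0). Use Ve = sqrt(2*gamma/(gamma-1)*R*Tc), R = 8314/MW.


R = 8314 / 15.6 = 532.95 J/(kg.K)
Ve = sqrt(2 * 1.26 / (1.26 - 1) * 532.95 * 3078) = 3987 m/s

3987 m/s


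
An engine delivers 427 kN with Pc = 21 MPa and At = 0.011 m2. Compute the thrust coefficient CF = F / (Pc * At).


CF = 427000 / (21e6 * 0.011) = 1.85

1.85


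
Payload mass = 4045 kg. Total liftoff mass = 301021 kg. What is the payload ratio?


PR = 4045 / 301021 = 0.0134

0.0134


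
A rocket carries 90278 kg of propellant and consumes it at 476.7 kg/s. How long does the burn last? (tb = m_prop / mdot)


tb = 90278 / 476.7 = 189.4 s

189.4 s


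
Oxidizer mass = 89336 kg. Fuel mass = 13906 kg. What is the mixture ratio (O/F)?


MR = 89336 / 13906 = 6.42

6.42


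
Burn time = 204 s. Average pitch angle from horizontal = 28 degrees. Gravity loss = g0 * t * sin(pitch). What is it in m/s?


GL = 9.81 * 204 * sin(28 deg) = 940 m/s

940 m/s


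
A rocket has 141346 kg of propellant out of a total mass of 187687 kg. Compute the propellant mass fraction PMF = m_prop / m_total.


PMF = 141346 / 187687 = 0.753

0.753


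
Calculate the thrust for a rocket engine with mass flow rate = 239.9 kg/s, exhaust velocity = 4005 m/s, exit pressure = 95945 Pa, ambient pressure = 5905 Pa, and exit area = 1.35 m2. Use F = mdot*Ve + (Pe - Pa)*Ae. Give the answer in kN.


F = 239.9 * 4005 + (95945 - 5905) * 1.35 = 1.0824e+06 N = 1082.4 kN

1082.4 kN


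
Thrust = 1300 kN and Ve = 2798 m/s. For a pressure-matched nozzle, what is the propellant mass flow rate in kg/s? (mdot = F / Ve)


mdot = F / Ve = 1300000 / 2798 = 464.6 kg/s

464.6 kg/s


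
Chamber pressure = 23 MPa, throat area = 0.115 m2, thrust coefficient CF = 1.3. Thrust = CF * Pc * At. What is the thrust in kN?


F = 1.3 * 23e6 * 0.115 = 3.4385e+06 N = 3438.5 kN

3438.5 kN


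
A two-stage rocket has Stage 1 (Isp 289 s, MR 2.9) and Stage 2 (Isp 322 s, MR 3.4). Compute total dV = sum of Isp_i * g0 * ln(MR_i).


dV1 = 289 * 9.81 * ln(2.9) = 3018.6 m/s
dV2 = 322 * 9.81 * ln(3.4) = 3865.7 m/s
Total dV = 3018.6 + 3865.7 = 6884.3 m/s ~ 6884 m/s

6884 m/s


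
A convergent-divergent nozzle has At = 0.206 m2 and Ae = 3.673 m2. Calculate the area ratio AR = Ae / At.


AR = 3.673 / 0.206 = 17.8

17.8


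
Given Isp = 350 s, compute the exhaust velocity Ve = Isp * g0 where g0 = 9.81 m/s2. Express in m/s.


Ve = Isp * g0 = 350 * 9.81 = 3433.5 m/s

3433.5 m/s


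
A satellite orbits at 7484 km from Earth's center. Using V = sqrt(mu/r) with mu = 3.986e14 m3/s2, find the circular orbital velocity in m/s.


V = sqrt(3.986e14 / 7484000) = 7298 m/s

7298 m/s


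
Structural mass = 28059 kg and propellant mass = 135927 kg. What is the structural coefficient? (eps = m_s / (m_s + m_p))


eps = 28059 / (28059 + 135927) = 0.1711

0.1711


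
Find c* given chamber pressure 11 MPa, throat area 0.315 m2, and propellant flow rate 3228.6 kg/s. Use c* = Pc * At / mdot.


c* = 11e6 * 0.315 / 3228.6 = 1073 m/s

1073 m/s


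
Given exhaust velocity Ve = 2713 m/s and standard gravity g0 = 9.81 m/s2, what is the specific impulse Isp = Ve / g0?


Isp = Ve / g0 = 2713 / 9.81 = 276.6 s

276.6 s


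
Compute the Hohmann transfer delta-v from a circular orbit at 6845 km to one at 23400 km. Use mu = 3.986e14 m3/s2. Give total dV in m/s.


V1 = sqrt(mu/r1) = 7631.01 m/s
dV1 = V1*(sqrt(2*r2/(r1+r2)) - 1) = 1861.44 m/s
V2 = sqrt(mu/r2) = 4127.25 m/s
dV2 = V2*(1 - sqrt(2*r1/(r1+r2))) = 1350.51 m/s
Total dV = 3212 m/s

3212 m/s


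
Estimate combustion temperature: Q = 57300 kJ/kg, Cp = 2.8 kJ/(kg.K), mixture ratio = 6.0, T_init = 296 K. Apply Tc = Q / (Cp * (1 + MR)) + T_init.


Tc = 57300 / (2.8 * (1 + 6.0)) + 296 = 3219 K

3219 K


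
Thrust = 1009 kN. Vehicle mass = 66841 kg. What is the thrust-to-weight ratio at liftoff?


TWR = 1009000 / (66841 * 9.81) = 1.54

1.54


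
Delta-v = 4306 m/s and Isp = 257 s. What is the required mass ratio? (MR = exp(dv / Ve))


Ve = 257 * 9.81 = 2521.17 m/s
MR = exp(4306 / 2521.17) = 5.518

5.518


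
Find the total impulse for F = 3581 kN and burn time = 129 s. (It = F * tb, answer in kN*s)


It = 3581 * 129 = 461949 kN*s

461949 kN*s


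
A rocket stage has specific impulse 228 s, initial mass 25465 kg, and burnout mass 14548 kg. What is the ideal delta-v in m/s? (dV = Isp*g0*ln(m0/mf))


Ve = 228 * 9.81 = 2236.68 m/s
dV = 2236.68 * ln(25465/14548) = 1252 m/s

1252 m/s


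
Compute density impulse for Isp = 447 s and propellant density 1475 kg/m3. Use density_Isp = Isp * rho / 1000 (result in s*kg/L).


rho*Isp = 447 * 1475 / 1000 = 659 s*kg/L

659 s*kg/L


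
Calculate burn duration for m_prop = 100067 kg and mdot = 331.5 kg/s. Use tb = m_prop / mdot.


tb = 100067 / 331.5 = 301.9 s

301.9 s


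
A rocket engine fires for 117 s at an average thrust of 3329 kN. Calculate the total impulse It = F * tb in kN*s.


It = 3329 * 117 = 389493 kN*s

389493 kN*s


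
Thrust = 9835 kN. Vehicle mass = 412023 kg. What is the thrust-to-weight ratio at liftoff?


TWR = 9835000 / (412023 * 9.81) = 2.43

2.43


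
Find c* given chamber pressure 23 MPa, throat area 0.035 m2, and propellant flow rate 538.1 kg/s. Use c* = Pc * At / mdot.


c* = 23e6 * 0.035 / 538.1 = 1496 m/s

1496 m/s


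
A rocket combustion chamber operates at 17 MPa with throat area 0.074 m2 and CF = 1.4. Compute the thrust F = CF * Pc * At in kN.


F = 1.4 * 17e6 * 0.074 = 1.7612e+06 N = 1761.2 kN

1761.2 kN


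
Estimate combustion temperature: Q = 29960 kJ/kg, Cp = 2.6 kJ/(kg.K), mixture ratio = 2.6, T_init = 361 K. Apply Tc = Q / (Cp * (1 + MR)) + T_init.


Tc = 29960 / (2.6 * (1 + 2.6)) + 361 = 3562 K

3562 K


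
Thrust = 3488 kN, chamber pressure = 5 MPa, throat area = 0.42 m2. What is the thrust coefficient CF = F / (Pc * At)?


CF = 3488000 / (5e6 * 0.42) = 1.66

1.66


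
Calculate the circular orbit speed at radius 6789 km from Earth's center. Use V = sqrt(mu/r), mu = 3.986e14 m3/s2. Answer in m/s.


V = sqrt(3.986e14 / 6789000) = 7662 m/s

7662 m/s


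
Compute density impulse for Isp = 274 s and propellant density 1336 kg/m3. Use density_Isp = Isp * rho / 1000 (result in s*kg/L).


rho*Isp = 274 * 1336 / 1000 = 366 s*kg/L

366 s*kg/L


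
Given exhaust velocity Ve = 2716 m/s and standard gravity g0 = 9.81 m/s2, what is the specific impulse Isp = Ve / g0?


Isp = Ve / g0 = 2716 / 9.81 = 276.9 s

276.9 s


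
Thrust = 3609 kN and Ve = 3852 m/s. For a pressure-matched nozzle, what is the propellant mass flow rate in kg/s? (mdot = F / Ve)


mdot = F / Ve = 3609000 / 3852 = 936.9 kg/s

936.9 kg/s


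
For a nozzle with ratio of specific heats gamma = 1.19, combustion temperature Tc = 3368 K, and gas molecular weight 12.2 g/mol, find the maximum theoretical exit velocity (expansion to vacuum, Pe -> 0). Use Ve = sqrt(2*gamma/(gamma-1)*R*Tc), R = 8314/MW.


R = 8314 / 12.2 = 681.48 J/(kg.K)
Ve = sqrt(2 * 1.19 / (1.19 - 1) * 681.48 * 3368) = 5362 m/s

5362 m/s


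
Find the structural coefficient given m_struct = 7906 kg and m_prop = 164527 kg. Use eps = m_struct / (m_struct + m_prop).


eps = 7906 / (7906 + 164527) = 0.0458

0.0458


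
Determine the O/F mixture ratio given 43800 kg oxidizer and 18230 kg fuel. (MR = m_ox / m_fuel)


MR = 43800 / 18230 = 2.4

2.4


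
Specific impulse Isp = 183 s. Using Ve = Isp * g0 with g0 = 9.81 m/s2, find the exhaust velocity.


Ve = Isp * g0 = 183 * 9.81 = 1795.2 m/s

1795.2 m/s


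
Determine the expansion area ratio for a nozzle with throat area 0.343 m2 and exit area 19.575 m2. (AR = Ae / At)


AR = 19.575 / 0.343 = 57.1

57.1


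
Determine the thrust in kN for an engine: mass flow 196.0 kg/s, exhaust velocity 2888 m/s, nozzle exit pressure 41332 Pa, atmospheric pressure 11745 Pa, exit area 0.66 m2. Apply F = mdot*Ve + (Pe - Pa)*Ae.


F = 196.0 * 2888 + (41332 - 11745) * 0.66 = 585575.0 N = 585.6 kN

585.6 kN


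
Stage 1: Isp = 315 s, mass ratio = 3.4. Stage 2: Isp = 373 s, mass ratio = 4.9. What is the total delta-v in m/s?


dV1 = 315 * 9.81 * ln(3.4) = 3781.6 m/s
dV2 = 373 * 9.81 * ln(4.9) = 5815.2 m/s
Total dV = 3781.6 + 5815.2 = 9596.8 m/s ~ 9597 m/s

9597 m/s


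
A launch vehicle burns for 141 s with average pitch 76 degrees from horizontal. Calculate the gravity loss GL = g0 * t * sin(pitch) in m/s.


GL = 9.81 * 141 * sin(76 deg) = 1342 m/s

1342 m/s


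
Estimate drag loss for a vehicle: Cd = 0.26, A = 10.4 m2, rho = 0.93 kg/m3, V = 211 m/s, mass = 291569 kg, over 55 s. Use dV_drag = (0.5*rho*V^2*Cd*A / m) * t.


D = 0.5 * 0.93 * 211^2 * 0.26 * 10.4 = 55978.92 N
a = 55978.92 / 291569 = 0.192 m/s2
dV = 0.192 * 55 = 10.6 m/s

10.6 m/s


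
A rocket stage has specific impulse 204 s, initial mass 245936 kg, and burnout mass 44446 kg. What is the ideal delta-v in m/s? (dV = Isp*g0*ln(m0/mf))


Ve = 204 * 9.81 = 2001.24 m/s
dV = 2001.24 * ln(245936/44446) = 3424 m/s

3424 m/s


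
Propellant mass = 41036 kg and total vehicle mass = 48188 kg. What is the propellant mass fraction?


PMF = 41036 / 48188 = 0.852

0.852


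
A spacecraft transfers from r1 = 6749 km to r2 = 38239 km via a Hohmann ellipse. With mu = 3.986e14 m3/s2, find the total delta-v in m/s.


V1 = sqrt(mu/r1) = 7685.09 m/s
dV1 = V1*(sqrt(2*r2/(r1+r2)) - 1) = 2334.94 m/s
V2 = sqrt(mu/r2) = 3228.61 m/s
dV2 = V2*(1 - sqrt(2*r1/(r1+r2))) = 1460.12 m/s
Total dV = 3795 m/s

3795 m/s


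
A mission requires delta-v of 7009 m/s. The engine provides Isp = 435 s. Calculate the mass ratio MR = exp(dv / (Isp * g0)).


Ve = 435 * 9.81 = 4267.35 m/s
MR = exp(7009 / 4267.35) = 5.168

5.168


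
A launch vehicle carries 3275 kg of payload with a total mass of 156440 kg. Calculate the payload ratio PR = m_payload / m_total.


PR = 3275 / 156440 = 0.0209

0.0209


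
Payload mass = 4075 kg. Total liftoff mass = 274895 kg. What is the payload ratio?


PR = 4075 / 274895 = 0.0148

0.0148


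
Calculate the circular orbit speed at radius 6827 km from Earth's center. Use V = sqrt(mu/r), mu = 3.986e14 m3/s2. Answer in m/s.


V = sqrt(3.986e14 / 6827000) = 7641 m/s

7641 m/s


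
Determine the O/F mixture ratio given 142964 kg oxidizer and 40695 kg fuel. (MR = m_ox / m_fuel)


MR = 142964 / 40695 = 3.51

3.51


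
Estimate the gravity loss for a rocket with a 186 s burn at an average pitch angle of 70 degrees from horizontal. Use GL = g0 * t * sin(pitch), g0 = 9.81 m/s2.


GL = 9.81 * 186 * sin(70 deg) = 1715 m/s

1715 m/s


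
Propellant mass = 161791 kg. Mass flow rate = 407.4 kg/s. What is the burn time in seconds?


tb = 161791 / 407.4 = 397.1 s

397.1 s


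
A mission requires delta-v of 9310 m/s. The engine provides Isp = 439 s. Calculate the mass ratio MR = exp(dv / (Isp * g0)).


Ve = 439 * 9.81 = 4306.59 m/s
MR = exp(9310 / 4306.59) = 8.687

8.687


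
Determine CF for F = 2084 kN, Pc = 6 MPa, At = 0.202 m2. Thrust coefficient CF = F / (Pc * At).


CF = 2084000 / (6e6 * 0.202) = 1.72

1.72


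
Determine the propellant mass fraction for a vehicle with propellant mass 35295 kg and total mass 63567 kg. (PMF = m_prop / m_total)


PMF = 35295 / 63567 = 0.555

0.555


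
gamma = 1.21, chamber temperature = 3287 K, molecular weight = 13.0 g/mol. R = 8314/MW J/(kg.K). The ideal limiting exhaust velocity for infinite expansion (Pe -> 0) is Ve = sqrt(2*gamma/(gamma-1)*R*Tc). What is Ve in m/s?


R = 8314 / 13.0 = 639.54 J/(kg.K)
Ve = sqrt(2 * 1.21 / (1.21 - 1) * 639.54 * 3287) = 4922 m/s

4922 m/s


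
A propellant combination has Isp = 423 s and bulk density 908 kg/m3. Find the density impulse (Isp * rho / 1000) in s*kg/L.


rho*Isp = 423 * 908 / 1000 = 384 s*kg/L

384 s*kg/L


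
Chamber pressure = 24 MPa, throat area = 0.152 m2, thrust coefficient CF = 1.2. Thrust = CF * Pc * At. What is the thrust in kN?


F = 1.2 * 24e6 * 0.152 = 4.3776e+06 N = 4377.6 kN

4377.6 kN


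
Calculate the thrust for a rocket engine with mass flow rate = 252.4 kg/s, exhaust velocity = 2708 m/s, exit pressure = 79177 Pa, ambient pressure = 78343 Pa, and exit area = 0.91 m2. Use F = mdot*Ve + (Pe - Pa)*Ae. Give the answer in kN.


F = 252.4 * 2708 + (79177 - 78343) * 0.91 = 684258.0 N = 684.3 kN

684.3 kN


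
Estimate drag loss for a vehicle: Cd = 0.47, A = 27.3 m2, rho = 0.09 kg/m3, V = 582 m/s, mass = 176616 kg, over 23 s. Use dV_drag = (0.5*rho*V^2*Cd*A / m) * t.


D = 0.5 * 0.09 * 582^2 * 0.47 * 27.3 = 195577.54 N
a = 195577.54 / 176616 = 1.1074 m/s2
dV = 1.1074 * 23 = 25.5 m/s

25.5 m/s


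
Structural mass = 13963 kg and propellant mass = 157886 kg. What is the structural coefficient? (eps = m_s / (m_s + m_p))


eps = 13963 / (13963 + 157886) = 0.0813

0.0813


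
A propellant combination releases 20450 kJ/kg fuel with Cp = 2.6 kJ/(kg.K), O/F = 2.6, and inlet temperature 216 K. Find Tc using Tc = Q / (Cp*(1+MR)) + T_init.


Tc = 20450 / (2.6 * (1 + 2.6)) + 216 = 2401 K

2401 K


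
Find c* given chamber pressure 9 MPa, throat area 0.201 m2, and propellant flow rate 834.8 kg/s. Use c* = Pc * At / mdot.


c* = 9e6 * 0.201 / 834.8 = 2167 m/s

2167 m/s


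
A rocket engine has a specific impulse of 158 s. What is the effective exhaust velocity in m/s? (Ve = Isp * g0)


Ve = Isp * g0 = 158 * 9.81 = 1550.0 m/s

1550.0 m/s


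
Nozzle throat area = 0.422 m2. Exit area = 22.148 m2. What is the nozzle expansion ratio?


AR = 22.148 / 0.422 = 52.5

52.5


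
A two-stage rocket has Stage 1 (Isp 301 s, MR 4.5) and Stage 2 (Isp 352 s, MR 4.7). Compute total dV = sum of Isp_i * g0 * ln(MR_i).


dV1 = 301 * 9.81 * ln(4.5) = 4441.3 m/s
dV2 = 352 * 9.81 * ln(4.7) = 5343.9 m/s
Total dV = 4441.3 + 5343.9 = 9785.2 m/s ~ 9785 m/s

9785 m/s
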